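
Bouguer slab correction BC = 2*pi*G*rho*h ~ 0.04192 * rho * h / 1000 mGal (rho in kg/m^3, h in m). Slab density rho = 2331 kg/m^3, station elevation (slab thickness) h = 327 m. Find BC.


BC = 0.04192 * rho * h / 1000
= 0.04192 * 2331 * 327 / 1000
= 31.953 mGal

31.953


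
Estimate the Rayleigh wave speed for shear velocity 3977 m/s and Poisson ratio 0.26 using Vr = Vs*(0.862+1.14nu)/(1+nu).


Numerator factor = 0.862 + 1.14*0.26 = 1.1584
Denominator = 1 + 0.26 = 1.26
Vr = 3977 * 1.1584 / 1.26 = 3656.31 m/s

3656.31


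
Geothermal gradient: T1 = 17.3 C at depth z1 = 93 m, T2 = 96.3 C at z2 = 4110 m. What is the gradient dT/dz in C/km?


dT = 96.3 - 17.3 = 79.0 C
dz = 4110 - 93 = 4017 m
gradient = dT/dz * 1000 = 79.0/4017 * 1000 = 19.6664 C/km

19.6664


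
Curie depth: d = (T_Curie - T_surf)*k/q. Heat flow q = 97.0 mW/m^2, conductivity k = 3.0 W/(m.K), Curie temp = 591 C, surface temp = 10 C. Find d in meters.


T_Curie - T_surf = 591 - 10 = 581 C
Convert q to W/m^2: 97.0 mW/m^2 = 0.097 W/m^2
d = 581 * 3.0 / 0.097 = 17969.07 m

17969.07


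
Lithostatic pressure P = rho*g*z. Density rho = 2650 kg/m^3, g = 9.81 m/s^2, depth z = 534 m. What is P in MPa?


P = rho * g * z / 1e6
= 2650 * 9.81 * 534 / 1e6
= 13882131.0 / 1e6
= 13.8821 MPa

13.8821


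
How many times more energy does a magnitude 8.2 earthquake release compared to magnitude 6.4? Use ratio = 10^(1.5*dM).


M2 - M1 = 8.2 - 6.4 = 1.8
1.5 * 1.8 = 2.7
ratio = 10^2.7 = 501.19

501.19


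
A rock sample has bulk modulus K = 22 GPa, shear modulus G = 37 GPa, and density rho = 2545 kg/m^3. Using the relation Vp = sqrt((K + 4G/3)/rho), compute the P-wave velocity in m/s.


First compute the effective modulus:
K + 4G/3 = 22e9 + 4*37e9/3 = 71333333333.33 Pa
Then divide by density:
71333333333.33 / 2545 = 28028814.6693 Pa/(kg/m^3)
Take the square root:
Vp = sqrt(28028814.6693) = 5294.22 m/s

5294.22


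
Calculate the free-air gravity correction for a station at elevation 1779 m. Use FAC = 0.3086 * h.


FAC = 0.3086 * h
= 0.3086 * 1779
= 548.9994 mGal

548.9994


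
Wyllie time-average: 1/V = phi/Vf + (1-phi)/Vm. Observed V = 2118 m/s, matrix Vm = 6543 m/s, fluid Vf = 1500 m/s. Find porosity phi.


1/V - 1/Vm = 1/2118 - 1/6543 = 0.00031931
1/Vf - 1/Vm = 1/1500 - 1/6543 = 0.00051383
phi = 0.00031931 / 0.00051383 = 0.6214

0.6214


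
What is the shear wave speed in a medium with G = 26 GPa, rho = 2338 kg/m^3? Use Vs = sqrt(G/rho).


Convert G to Pa: G = 26e9 Pa
Compute G/rho = 26e9 / 2338 = 11120615.911
Vs = sqrt(11120615.911) = 3334.76 m/s

3334.76


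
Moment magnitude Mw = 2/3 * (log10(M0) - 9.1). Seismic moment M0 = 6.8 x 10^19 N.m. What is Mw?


log10(M0) = log10(6.8 x 10^19) = 19.8325
Mw = 2/3 * (19.8325 - 9.1)
= 2/3 * 10.7325
= 7.16

7.16


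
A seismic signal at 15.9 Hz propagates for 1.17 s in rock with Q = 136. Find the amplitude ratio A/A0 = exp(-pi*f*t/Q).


pi*f*t/Q = pi*15.9*1.17/136 = 0.429728
A/A0 = exp(-0.429728) = 0.650686

0.650686


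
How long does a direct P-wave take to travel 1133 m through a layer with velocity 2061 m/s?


t = x / V
= 1133 / 2061
= 0.5497 s

0.5497


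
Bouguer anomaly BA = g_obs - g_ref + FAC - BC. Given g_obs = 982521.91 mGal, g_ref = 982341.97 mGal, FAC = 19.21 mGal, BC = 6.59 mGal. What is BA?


BA = g_obs - g_ref + FAC - BC
= 982521.91 - 982341.97 + 19.21 - 6.59
= 192.56 mGal

192.56


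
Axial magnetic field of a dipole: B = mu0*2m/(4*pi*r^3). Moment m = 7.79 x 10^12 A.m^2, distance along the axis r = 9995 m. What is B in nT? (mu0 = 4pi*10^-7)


m = 7.79 x 10^12 = 7790000000000 A.m^2
2m = 15580000000000 A.m^2
r^3 = 9995^3 = 998500749875
B = (4pi*10^-7) * 15580000000000 / (4*pi * 998500749875) * 1e9
= 19578405.417172 / 12547530481644.8 * 1e9
= 1560.3393 nT

1560.3393


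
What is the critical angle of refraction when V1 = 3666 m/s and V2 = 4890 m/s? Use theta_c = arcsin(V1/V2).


V1/V2 = 3666/4890 = 0.749693
theta_c = arcsin(0.749693) = 48.5638 degrees

48.5638


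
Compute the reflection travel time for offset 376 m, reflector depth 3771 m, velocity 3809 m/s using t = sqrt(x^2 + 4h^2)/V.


x^2 + 4h^2 = 376^2 + 4*3771^2 = 141376 + 56881764 = 57023140
sqrt(57023140) = 7551.3668
t = 7551.3668 / 3809 = 1.9825 s

1.9825


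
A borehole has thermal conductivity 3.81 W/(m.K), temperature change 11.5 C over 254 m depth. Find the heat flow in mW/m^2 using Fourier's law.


q = k * dT / dz * 1000
= 3.81 * 11.5 / 254 * 1000
= 0.1725 * 1000
= 172.5 mW/m^2

172.5


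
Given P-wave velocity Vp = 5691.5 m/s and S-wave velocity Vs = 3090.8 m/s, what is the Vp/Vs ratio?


Vp/Vs = 5691.5 / 3090.8
= 1.8414

1.8414


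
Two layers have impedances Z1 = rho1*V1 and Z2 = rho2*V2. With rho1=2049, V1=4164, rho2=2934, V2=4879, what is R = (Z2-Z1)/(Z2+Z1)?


Z1 = 2049 * 4164 = 8532036
Z2 = 2934 * 4879 = 14314986
R = (14314986 - 8532036) / (14314986 + 8532036) = 5782950 / 22847022 = 0.2531

0.2531


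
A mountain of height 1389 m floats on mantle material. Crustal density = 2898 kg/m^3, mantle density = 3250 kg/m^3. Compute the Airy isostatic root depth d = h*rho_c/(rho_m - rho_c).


rho_m - rho_c = 3250 - 2898 = 352
d = 1389 * 2898 / 352
= 4025322 / 352
= 11435.57 m

11435.57


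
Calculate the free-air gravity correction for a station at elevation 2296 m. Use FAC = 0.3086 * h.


FAC = 0.3086 * h
= 0.3086 * 2296
= 708.5456 mGal

708.5456


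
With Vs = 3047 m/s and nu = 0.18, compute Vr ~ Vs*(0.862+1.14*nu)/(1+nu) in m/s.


Numerator factor = 0.862 + 1.14*0.18 = 1.0672
Denominator = 1 + 0.18 = 1.18
Vr = 3047 * 1.0672 / 1.18 = 2755.73 m/s

2755.73


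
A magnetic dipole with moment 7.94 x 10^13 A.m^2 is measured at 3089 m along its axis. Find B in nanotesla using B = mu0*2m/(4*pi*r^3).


m = 7.94 x 10^13 = 79400000000000 A.m^2
2m = 158800000000000 A.m^2
r^3 = 3089^3 = 29474993969
B = (4pi*10^-7) * 158800000000000 / (4*pi * 29474993969) * 1e9
= 199553965.356024 / 370393698070.46 * 1e9
= 538761.7727 nT

538761.7727


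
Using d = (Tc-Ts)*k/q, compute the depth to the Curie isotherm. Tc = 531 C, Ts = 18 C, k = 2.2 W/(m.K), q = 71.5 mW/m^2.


T_Curie - T_surf = 531 - 18 = 513 C
Convert q to W/m^2: 71.5 mW/m^2 = 0.0715 W/m^2
d = 513 * 2.2 / 0.0715 = 15784.62 m

15784.62


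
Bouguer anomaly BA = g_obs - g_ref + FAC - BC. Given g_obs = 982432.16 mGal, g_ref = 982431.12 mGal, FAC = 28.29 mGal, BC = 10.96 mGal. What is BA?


BA = g_obs - g_ref + FAC - BC
= 982432.16 - 982431.12 + 28.29 - 10.96
= 18.37 mGal

18.37


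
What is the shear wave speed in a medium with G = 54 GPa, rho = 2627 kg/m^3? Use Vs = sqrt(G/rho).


Convert G to Pa: G = 54e9 Pa
Compute G/rho = 54e9 / 2627 = 20555767.0346
Vs = sqrt(20555767.0346) = 4533.85 m/s

4533.85


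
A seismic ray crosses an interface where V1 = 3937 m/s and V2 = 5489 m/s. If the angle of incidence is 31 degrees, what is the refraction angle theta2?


sin(theta1) = sin(31 deg) = 0.515038
sin(theta2) = V2/V1 * sin(theta1) = 5489/3937 * 0.515038 = 0.718071
theta2 = arcsin(0.718071) = 45.8954 degrees

45.8954


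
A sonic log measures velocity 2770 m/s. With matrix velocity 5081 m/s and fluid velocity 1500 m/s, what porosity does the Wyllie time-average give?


1/V - 1/Vm = 1/2770 - 1/5081 = 0.0001642
1/Vf - 1/Vm = 1/1500 - 1/5081 = 0.00046986
phi = 0.0001642 / 0.00046986 = 0.3495

0.3495


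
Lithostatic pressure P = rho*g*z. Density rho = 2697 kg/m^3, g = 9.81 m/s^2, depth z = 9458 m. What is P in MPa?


P = rho * g * z / 1e6
= 2697 * 9.81 * 9458 / 1e6
= 250235697.06 / 1e6
= 250.2357 MPa

250.2357


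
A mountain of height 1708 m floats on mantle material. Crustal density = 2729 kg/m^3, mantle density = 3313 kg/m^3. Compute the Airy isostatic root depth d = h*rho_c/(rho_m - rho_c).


rho_m - rho_c = 3313 - 2729 = 584
d = 1708 * 2729 / 584
= 4661132 / 584
= 7981.39 m

7981.39


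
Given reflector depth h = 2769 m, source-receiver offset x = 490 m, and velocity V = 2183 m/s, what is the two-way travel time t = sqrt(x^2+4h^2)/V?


x^2 + 4h^2 = 490^2 + 4*2769^2 = 240100 + 30669444 = 30909544
sqrt(30909544) = 5559.6352
t = 5559.6352 / 2183 = 2.5468 s

2.5468


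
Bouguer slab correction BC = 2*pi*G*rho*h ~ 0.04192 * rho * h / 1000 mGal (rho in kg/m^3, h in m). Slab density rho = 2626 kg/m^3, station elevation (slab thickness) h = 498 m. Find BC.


BC = 0.04192 * rho * h / 1000
= 0.04192 * 2626 * 498 / 1000
= 54.8208 mGal

54.8208


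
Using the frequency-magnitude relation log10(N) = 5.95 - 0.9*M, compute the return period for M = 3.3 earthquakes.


log10(N) = 5.95 - 0.9*3.3 = 2.98
N = 10^2.98 = 954.992586
T = 1/N = 1/954.992586 = 0.001 years

0.001


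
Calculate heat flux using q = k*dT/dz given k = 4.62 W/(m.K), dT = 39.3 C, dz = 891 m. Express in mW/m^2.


q = k * dT / dz * 1000
= 4.62 * 39.3 / 891 * 1000
= 0.203778 * 1000
= 203.7778 mW/m^2

203.7778


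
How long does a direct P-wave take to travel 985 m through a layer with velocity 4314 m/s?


t = x / V
= 985 / 4314
= 0.2283 s

0.2283


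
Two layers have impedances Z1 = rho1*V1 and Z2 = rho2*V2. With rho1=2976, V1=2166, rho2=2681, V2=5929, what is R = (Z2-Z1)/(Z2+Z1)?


Z1 = 2976 * 2166 = 6446016
Z2 = 2681 * 5929 = 15895649
R = (15895649 - 6446016) / (15895649 + 6446016) = 9449633 / 22341665 = 0.423

0.423


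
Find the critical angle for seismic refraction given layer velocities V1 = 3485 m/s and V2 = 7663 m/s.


V1/V2 = 3485/7663 = 0.454783
theta_c = arcsin(0.454783) = 27.051 degrees

27.051


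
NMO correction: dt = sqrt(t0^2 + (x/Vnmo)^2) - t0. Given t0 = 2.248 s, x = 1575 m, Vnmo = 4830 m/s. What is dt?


x/Vnmo = 1575/4830 = 0.326087
(x/Vnmo)^2 = 0.106333
t0^2 = 5.053504
sqrt(5.053504 + 0.106333) = 2.271527
dt = 2.271527 - 2.248 = 0.023527

0.023527


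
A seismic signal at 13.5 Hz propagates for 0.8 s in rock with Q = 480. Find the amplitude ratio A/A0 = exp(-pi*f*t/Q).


pi*f*t/Q = pi*13.5*0.8/480 = 0.070686
A/A0 = exp(-0.070686) = 0.931755

0.931755


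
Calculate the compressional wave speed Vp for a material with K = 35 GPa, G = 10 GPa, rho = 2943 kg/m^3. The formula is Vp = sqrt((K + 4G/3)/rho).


First compute the effective modulus:
K + 4G/3 = 35e9 + 4*10e9/3 = 48333333333.33 Pa
Then divide by density:
48333333333.33 / 2943 = 16423150.9797 Pa/(kg/m^3)
Take the square root:
Vp = sqrt(16423150.9797) = 4052.55 m/s

4052.55


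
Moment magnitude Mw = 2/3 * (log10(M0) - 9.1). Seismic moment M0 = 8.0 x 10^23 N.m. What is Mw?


log10(M0) = log10(8.0 x 10^23) = 23.9031
Mw = 2/3 * (23.9031 - 9.1)
= 2/3 * 14.8031
= 9.87

9.87


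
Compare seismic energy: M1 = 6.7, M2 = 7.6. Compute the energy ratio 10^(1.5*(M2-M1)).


M2 - M1 = 7.6 - 6.7 = 0.9
1.5 * 0.9 = 1.35
ratio = 10^1.35 = 22.39

22.39


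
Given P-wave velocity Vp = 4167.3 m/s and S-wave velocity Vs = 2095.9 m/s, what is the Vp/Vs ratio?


Vp/Vs = 4167.3 / 2095.9
= 1.9883

1.9883


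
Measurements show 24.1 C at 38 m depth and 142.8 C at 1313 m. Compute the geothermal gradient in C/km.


dT = 142.8 - 24.1 = 118.7 C
dz = 1313 - 38 = 1275 m
gradient = dT/dz * 1000 = 118.7/1275 * 1000 = 93.098 C/km

93.098


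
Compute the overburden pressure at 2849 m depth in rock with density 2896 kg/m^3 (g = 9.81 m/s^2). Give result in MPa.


P = rho * g * z / 1e6
= 2896 * 9.81 * 2849 / 1e6
= 80939406.24 / 1e6
= 80.9394 MPa

80.9394


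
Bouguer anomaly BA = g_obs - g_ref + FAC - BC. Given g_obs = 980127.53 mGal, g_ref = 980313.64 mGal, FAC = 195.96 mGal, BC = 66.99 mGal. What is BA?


BA = g_obs - g_ref + FAC - BC
= 980127.53 - 980313.64 + 195.96 - 66.99
= -57.14 mGal

-57.14


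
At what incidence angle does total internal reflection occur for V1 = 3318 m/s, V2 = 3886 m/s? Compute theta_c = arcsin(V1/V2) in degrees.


V1/V2 = 3318/3886 = 0.853834
theta_c = arcsin(0.853834) = 58.6312 degrees

58.6312


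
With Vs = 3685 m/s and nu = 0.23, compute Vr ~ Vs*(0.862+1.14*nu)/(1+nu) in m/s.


Numerator factor = 0.862 + 1.14*0.23 = 1.1242
Denominator = 1 + 0.23 = 1.23
Vr = 3685 * 1.1242 / 1.23 = 3368.03 m/s

3368.03


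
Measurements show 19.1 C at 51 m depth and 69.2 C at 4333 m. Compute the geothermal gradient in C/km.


dT = 69.2 - 19.1 = 50.1 C
dz = 4333 - 51 = 4282 m
gradient = dT/dz * 1000 = 50.1/4282 * 1000 = 11.7001 C/km

11.7001


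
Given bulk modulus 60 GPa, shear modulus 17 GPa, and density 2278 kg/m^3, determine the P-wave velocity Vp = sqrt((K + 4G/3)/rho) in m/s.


First compute the effective modulus:
K + 4G/3 = 60e9 + 4*17e9/3 = 82666666666.67 Pa
Then divide by density:
82666666666.67 / 2278 = 36289142.5227 Pa/(kg/m^3)
Take the square root:
Vp = sqrt(36289142.5227) = 6024.05 m/s

6024.05


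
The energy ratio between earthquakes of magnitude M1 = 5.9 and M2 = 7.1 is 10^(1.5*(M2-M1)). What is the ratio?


M2 - M1 = 7.1 - 5.9 = 1.2
1.5 * 1.2 = 1.8
ratio = 10^1.8 = 63.1

63.1


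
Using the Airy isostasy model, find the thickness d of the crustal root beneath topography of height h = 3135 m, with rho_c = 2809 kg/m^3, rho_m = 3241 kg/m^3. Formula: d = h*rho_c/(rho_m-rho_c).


rho_m - rho_c = 3241 - 2809 = 432
d = 3135 * 2809 / 432
= 8806215 / 432
= 20384.76 m

20384.76


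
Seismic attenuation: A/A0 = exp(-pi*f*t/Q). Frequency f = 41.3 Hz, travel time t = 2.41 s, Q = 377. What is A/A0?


pi*f*t/Q = pi*41.3*2.41/377 = 0.829422
A/A0 = exp(-0.829422) = 0.436301

0.436301


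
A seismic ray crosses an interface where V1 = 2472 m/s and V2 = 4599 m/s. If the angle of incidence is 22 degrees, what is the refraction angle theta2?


sin(theta1) = sin(22 deg) = 0.374607
sin(theta2) = V2/V1 * sin(theta1) = 4599/2472 * 0.374607 = 0.696932
theta2 = arcsin(0.696932) = 44.1814 degrees

44.1814


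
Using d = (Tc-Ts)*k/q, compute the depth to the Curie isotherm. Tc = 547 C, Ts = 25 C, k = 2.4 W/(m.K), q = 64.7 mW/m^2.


T_Curie - T_surf = 547 - 25 = 522 C
Convert q to W/m^2: 64.7 mW/m^2 = 0.0647 W/m^2
d = 522 * 2.4 / 0.0647 = 19363.21 m

19363.21


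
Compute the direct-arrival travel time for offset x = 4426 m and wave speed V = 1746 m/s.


t = x / V
= 4426 / 1746
= 2.5349 s

2.5349


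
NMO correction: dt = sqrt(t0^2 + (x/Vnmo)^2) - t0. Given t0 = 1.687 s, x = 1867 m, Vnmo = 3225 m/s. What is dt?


x/Vnmo = 1867/3225 = 0.578915
(x/Vnmo)^2 = 0.335142
t0^2 = 2.845969
sqrt(2.845969 + 0.335142) = 1.783567
dt = 1.783567 - 1.687 = 0.096567

0.096567


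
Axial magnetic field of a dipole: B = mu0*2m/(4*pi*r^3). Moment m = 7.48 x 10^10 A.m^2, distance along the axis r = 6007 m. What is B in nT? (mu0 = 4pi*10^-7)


m = 7.48 x 10^10 = 74800000000 A.m^2
2m = 149600000000 A.m^2
r^3 = 6007^3 = 216756882343
B = (4pi*10^-7) * 149600000000 / (4*pi * 216756882343) * 1e9
= 187992.904391 / 2723847316735.18 * 1e9
= 69.0174 nT

69.0174


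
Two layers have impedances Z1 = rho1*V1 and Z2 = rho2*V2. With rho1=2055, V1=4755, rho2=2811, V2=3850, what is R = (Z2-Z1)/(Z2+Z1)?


Z1 = 2055 * 4755 = 9771525
Z2 = 2811 * 3850 = 10822350
R = (10822350 - 9771525) / (10822350 + 9771525) = 1050825 / 20593875 = 0.051

0.051


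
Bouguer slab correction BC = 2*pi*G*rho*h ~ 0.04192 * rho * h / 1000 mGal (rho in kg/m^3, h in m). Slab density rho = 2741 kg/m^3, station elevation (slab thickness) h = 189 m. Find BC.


BC = 0.04192 * rho * h / 1000
= 0.04192 * 2741 * 189 / 1000
= 21.7166 mGal

21.7166


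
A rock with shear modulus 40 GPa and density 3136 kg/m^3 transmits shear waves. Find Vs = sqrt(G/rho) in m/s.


Convert G to Pa: G = 40e9 Pa
Compute G/rho = 40e9 / 3136 = 12755102.0408
Vs = sqrt(12755102.0408) = 3571.43 m/s

3571.43


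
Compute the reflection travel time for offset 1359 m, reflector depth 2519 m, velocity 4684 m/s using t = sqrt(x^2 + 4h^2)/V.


x^2 + 4h^2 = 1359^2 + 4*2519^2 = 1846881 + 25381444 = 27228325
sqrt(27228325) = 5218.0768
t = 5218.0768 / 4684 = 1.114 s

1.114


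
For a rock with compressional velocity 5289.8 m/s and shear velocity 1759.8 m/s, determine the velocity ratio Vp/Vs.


Vp/Vs = 5289.8 / 1759.8
= 3.0059

3.0059


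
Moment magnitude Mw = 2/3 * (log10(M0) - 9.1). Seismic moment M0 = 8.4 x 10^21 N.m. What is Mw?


log10(M0) = log10(8.4 x 10^21) = 21.9243
Mw = 2/3 * (21.9243 - 9.1)
= 2/3 * 12.8243
= 8.55

8.55


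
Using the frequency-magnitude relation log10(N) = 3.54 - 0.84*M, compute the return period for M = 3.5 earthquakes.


log10(N) = 3.54 - 0.84*3.5 = 0.6
N = 10^0.6 = 3.981072
T = 1/N = 1/3.981072 = 0.2512 years

0.2512


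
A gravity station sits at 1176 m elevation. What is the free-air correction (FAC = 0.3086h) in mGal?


FAC = 0.3086 * h
= 0.3086 * 1176
= 362.9136 mGal

362.9136


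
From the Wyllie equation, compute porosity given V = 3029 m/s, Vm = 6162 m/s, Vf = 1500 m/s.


1/V - 1/Vm = 1/3029 - 1/6162 = 0.00016786
1/Vf - 1/Vm = 1/1500 - 1/6162 = 0.00050438
phi = 0.00016786 / 0.00050438 = 0.3328

0.3328


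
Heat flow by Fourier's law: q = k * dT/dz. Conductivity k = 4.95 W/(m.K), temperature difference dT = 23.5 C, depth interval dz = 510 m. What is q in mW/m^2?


q = k * dT / dz * 1000
= 4.95 * 23.5 / 510 * 1000
= 0.228088 * 1000
= 228.0882 mW/m^2

228.0882


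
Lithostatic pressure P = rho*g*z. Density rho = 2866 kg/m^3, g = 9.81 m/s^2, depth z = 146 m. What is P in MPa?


P = rho * g * z / 1e6
= 2866 * 9.81 * 146 / 1e6
= 4104857.16 / 1e6
= 4.1049 MPa

4.1049


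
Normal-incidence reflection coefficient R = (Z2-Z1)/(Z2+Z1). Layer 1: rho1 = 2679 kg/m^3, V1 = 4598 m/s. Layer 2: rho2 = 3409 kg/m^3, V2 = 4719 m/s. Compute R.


Z1 = 2679 * 4598 = 12318042
Z2 = 3409 * 4719 = 16087071
R = (16087071 - 12318042) / (16087071 + 12318042) = 3769029 / 28405113 = 0.1327

0.1327


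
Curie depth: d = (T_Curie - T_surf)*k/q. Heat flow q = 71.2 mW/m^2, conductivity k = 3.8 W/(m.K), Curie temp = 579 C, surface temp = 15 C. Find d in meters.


T_Curie - T_surf = 579 - 15 = 564 C
Convert q to W/m^2: 71.2 mW/m^2 = 0.0712 W/m^2
d = 564 * 3.8 / 0.0712 = 30101.12 m

30101.12


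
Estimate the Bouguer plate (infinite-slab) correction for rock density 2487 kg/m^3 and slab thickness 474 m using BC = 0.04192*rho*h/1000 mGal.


BC = 0.04192 * rho * h / 1000
= 0.04192 * 2487 * 474 / 1000
= 49.4169 mGal

49.4169


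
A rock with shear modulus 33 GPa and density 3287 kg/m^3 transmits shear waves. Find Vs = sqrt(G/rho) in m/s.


Convert G to Pa: G = 33e9 Pa
Compute G/rho = 33e9 / 3287 = 10039549.7414
Vs = sqrt(10039549.7414) = 3168.52 m/s

3168.52


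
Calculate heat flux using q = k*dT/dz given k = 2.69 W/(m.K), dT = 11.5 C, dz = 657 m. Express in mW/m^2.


q = k * dT / dz * 1000
= 2.69 * 11.5 / 657 * 1000
= 0.047085 * 1000
= 47.0852 mW/m^2

47.0852


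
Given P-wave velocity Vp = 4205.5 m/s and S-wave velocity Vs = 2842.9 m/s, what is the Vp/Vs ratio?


Vp/Vs = 4205.5 / 2842.9
= 1.4793

1.4793


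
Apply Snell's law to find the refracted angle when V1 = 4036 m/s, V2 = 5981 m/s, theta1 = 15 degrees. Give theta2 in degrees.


sin(theta1) = sin(15 deg) = 0.258819
sin(theta2) = V2/V1 * sin(theta1) = 5981/4036 * 0.258819 = 0.383547
theta2 = arcsin(0.383547) = 22.5536 degrees

22.5536


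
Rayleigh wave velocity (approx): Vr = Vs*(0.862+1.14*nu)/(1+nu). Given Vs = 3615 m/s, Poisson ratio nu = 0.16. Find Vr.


Numerator factor = 0.862 + 1.14*0.16 = 1.0444
Denominator = 1 + 0.16 = 1.16
Vr = 3615 * 1.0444 / 1.16 = 3254.75 m/s

3254.75


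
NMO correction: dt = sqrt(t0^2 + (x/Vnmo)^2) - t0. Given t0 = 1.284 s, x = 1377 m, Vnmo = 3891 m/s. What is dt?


x/Vnmo = 1377/3891 = 0.353894
(x/Vnmo)^2 = 0.125241
t0^2 = 1.648656
sqrt(1.648656 + 0.125241) = 1.331877
dt = 1.331877 - 1.284 = 0.047877

0.047877


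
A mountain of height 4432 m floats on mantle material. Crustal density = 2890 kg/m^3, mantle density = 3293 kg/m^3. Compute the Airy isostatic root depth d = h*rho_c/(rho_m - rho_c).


rho_m - rho_c = 3293 - 2890 = 403
d = 4432 * 2890 / 403
= 12808480 / 403
= 31782.83 m

31782.83


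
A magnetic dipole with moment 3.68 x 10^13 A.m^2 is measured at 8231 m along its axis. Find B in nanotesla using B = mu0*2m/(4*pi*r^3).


m = 3.68 x 10^13 = 36800000000000 A.m^2
2m = 73600000000000 A.m^2
r^3 = 8231^3 = 557644990391
B = (4pi*10^-7) * 73600000000000 / (4*pi * 557644990391) * 1e9
= 92488487.721684 / 7007573620494.07 * 1e9
= 13198.3612 nT

13198.3612


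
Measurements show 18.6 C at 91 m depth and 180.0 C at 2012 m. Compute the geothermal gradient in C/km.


dT = 180.0 - 18.6 = 161.4 C
dz = 2012 - 91 = 1921 m
gradient = dT/dz * 1000 = 161.4/1921 * 1000 = 84.0187 C/km

84.0187


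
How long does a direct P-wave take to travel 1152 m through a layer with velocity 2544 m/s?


t = x / V
= 1152 / 2544
= 0.4528 s

0.4528


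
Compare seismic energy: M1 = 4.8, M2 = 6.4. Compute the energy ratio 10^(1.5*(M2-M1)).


M2 - M1 = 6.4 - 4.8 = 1.6
1.5 * 1.6 = 2.4
ratio = 10^2.4 = 251.19

251.19


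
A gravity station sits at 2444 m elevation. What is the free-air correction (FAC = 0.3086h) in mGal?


FAC = 0.3086 * h
= 0.3086 * 2444
= 754.2184 mGal

754.2184


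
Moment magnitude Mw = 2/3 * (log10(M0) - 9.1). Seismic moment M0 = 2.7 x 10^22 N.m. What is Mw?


log10(M0) = log10(2.7 x 10^22) = 22.4314
Mw = 2/3 * (22.4314 - 9.1)
= 2/3 * 13.3314
= 8.89

8.89


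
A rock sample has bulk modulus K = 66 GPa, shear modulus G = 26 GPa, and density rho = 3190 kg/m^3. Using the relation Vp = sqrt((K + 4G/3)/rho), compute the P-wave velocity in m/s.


First compute the effective modulus:
K + 4G/3 = 66e9 + 4*26e9/3 = 100666666666.67 Pa
Then divide by density:
100666666666.67 / 3190 = 31556948.7983 Pa/(kg/m^3)
Take the square root:
Vp = sqrt(31556948.7983) = 5617.56 m/s

5617.56


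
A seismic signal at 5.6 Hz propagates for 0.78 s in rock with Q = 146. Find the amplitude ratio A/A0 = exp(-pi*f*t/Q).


pi*f*t/Q = pi*5.6*0.78/146 = 0.09399
A/A0 = exp(-0.09399) = 0.910292

0.910292


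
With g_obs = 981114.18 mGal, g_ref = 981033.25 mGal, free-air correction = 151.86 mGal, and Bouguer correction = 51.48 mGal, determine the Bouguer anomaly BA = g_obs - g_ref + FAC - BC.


BA = g_obs - g_ref + FAC - BC
= 981114.18 - 981033.25 + 151.86 - 51.48
= 181.31 mGal

181.31


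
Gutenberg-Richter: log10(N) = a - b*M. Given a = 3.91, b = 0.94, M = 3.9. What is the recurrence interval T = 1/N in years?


log10(N) = 3.91 - 0.94*3.9 = 0.244
N = 10^0.244 = 1.753881
T = 1/N = 1/1.753881 = 0.5702 years

0.5702


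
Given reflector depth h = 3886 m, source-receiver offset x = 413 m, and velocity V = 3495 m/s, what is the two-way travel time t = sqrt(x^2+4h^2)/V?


x^2 + 4h^2 = 413^2 + 4*3886^2 = 170569 + 60403984 = 60574553
sqrt(60574553) = 7782.9656
t = 7782.9656 / 3495 = 2.2269 s

2.2269


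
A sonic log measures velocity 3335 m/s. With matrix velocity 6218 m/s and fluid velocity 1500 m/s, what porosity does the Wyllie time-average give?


1/V - 1/Vm = 1/3335 - 1/6218 = 0.00013903
1/Vf - 1/Vm = 1/1500 - 1/6218 = 0.00050584
phi = 0.00013903 / 0.00050584 = 0.2748

0.2748


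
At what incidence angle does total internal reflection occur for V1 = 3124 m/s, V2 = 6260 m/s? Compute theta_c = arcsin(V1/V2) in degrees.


V1/V2 = 3124/6260 = 0.499042
theta_c = arcsin(0.499042) = 29.9366 degrees

29.9366


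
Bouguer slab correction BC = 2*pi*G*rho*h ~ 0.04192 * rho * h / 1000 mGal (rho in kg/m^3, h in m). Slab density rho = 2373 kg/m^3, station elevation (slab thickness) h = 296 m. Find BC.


BC = 0.04192 * rho * h / 1000
= 0.04192 * 2373 * 296 / 1000
= 29.4449 mGal

29.4449


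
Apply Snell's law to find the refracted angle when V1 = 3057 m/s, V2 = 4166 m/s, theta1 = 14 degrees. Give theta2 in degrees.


sin(theta1) = sin(14 deg) = 0.241922
sin(theta2) = V2/V1 * sin(theta1) = 4166/3057 * 0.241922 = 0.329685
theta2 = arcsin(0.329685) = 19.2496 degrees

19.2496


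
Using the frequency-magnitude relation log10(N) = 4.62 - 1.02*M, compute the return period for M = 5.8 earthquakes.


log10(N) = 4.62 - 1.02*5.8 = -1.296
N = 10^-1.296 = 0.050582
T = 1/N = 1/0.050582 = 19.7697 years

19.7697


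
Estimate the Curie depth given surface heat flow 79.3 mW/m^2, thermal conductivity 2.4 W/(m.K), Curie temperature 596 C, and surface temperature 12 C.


T_Curie - T_surf = 596 - 12 = 584 C
Convert q to W/m^2: 79.3 mW/m^2 = 0.0793 W/m^2
d = 584 * 2.4 / 0.0793 = 17674.65 m

17674.65


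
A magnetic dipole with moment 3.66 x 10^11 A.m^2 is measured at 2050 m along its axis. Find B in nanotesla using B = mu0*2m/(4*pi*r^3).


m = 3.66 x 10^11 = 366000000000 A.m^2
2m = 732000000000 A.m^2
r^3 = 2050^3 = 8615125000
B = (4pi*10^-7) * 732000000000 / (4*pi * 8615125000) * 1e9
= 919858.328971 / 108260853639.03 * 1e9
= 8496.6846 nT

8496.6846


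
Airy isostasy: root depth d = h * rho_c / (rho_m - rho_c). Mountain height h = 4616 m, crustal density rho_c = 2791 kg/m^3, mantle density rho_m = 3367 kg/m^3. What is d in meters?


rho_m - rho_c = 3367 - 2791 = 576
d = 4616 * 2791 / 576
= 12883256 / 576
= 22366.76 m

22366.76


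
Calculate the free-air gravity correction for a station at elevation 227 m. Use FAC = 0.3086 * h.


FAC = 0.3086 * h
= 0.3086 * 227
= 70.0522 mGal

70.0522


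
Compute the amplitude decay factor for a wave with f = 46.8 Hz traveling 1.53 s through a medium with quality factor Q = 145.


pi*f*t/Q = pi*46.8*1.53/145 = 1.551383
A/A0 = exp(-1.551383) = 0.211955

0.211955


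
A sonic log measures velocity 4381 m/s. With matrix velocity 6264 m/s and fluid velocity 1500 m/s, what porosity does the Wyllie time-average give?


1/V - 1/Vm = 1/4381 - 1/6264 = 6.862e-05
1/Vf - 1/Vm = 1/1500 - 1/6264 = 0.00050702
phi = 6.862e-05 / 0.00050702 = 0.1353

0.1353


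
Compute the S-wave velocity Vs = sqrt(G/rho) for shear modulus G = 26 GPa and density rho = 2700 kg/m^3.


Convert G to Pa: G = 26e9 Pa
Compute G/rho = 26e9 / 2700 = 9629629.6296
Vs = sqrt(9629629.6296) = 3103.16 m/s

3103.16


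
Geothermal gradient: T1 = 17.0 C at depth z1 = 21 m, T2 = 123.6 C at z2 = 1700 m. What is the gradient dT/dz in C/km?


dT = 123.6 - 17.0 = 106.6 C
dz = 1700 - 21 = 1679 m
gradient = dT/dz * 1000 = 106.6/1679 * 1000 = 63.4902 C/km

63.4902


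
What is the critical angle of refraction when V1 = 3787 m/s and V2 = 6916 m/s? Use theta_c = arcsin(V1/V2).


V1/V2 = 3787/6916 = 0.547571
theta_c = arcsin(0.547571) = 33.2005 degrees

33.2005


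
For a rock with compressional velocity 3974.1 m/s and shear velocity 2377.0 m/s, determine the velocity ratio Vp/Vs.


Vp/Vs = 3974.1 / 2377.0
= 1.6719

1.6719


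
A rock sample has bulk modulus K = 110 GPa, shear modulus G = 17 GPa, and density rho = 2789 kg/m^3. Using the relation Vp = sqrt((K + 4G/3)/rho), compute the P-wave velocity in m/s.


First compute the effective modulus:
K + 4G/3 = 110e9 + 4*17e9/3 = 132666666666.67 Pa
Then divide by density:
132666666666.67 / 2789 = 47567825.983 Pa/(kg/m^3)
Take the square root:
Vp = sqrt(47567825.983) = 6896.94 m/s

6896.94


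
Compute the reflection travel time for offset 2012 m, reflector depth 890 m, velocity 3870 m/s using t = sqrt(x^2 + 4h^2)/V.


x^2 + 4h^2 = 2012^2 + 4*890^2 = 4048144 + 3168400 = 7216544
sqrt(7216544) = 2686.3626
t = 2686.3626 / 3870 = 0.6942 s

0.6942


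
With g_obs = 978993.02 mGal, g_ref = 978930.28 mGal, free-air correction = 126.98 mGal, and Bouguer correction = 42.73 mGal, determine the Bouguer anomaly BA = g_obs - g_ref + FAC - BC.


BA = g_obs - g_ref + FAC - BC
= 978993.02 - 978930.28 + 126.98 - 42.73
= 146.99 mGal

146.99


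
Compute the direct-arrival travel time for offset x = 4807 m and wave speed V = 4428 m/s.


t = x / V
= 4807 / 4428
= 1.0856 s

1.0856


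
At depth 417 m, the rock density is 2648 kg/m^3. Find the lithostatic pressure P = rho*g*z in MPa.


P = rho * g * z / 1e6
= 2648 * 9.81 * 417 / 1e6
= 10832358.96 / 1e6
= 10.8324 MPa

10.8324


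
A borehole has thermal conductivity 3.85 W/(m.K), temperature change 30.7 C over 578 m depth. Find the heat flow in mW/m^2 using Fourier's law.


q = k * dT / dz * 1000
= 3.85 * 30.7 / 578 * 1000
= 0.20449 * 1000
= 204.4896 mW/m^2

204.4896


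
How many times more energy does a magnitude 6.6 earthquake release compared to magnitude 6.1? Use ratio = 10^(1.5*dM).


M2 - M1 = 6.6 - 6.1 = 0.5
1.5 * 0.5 = 0.75
ratio = 10^0.75 = 5.62

5.62


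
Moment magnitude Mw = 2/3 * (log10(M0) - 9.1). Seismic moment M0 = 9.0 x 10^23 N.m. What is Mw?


log10(M0) = log10(9.0 x 10^23) = 23.9542
Mw = 2/3 * (23.9542 - 9.1)
= 2/3 * 14.8542
= 9.9

9.9


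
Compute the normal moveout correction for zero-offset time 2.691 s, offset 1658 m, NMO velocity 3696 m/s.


x/Vnmo = 1658/3696 = 0.448593
(x/Vnmo)^2 = 0.201236
t0^2 = 7.241481
sqrt(7.241481 + 0.201236) = 2.728134
dt = 2.728134 - 2.691 = 0.037134

0.037134


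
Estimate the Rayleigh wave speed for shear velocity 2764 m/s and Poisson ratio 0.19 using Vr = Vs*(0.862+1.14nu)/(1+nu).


Numerator factor = 0.862 + 1.14*0.19 = 1.0786
Denominator = 1 + 0.19 = 1.19
Vr = 2764 * 1.0786 / 1.19 = 2505.25 m/s

2505.25


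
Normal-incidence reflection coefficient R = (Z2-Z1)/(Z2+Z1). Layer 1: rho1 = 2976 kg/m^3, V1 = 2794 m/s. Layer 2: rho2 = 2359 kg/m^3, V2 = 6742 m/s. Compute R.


Z1 = 2976 * 2794 = 8314944
Z2 = 2359 * 6742 = 15904378
R = (15904378 - 8314944) / (15904378 + 8314944) = 7589434 / 24219322 = 0.3134

0.3134


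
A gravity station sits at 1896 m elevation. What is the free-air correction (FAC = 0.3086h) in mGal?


FAC = 0.3086 * h
= 0.3086 * 1896
= 585.1056 mGal

585.1056


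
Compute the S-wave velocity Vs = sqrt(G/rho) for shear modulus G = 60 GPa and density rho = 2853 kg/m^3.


Convert G to Pa: G = 60e9 Pa
Compute G/rho = 60e9 / 2853 = 21030494.2166
Vs = sqrt(21030494.2166) = 4585.9 m/s

4585.9


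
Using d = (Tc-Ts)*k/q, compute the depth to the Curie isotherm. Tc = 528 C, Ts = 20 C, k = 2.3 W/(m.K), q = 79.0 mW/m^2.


T_Curie - T_surf = 528 - 20 = 508 C
Convert q to W/m^2: 79.0 mW/m^2 = 0.079 W/m^2
d = 508 * 2.3 / 0.079 = 14789.87 m

14789.87


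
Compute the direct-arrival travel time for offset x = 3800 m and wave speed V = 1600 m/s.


t = x / V
= 3800 / 1600
= 2.375 s

2.375


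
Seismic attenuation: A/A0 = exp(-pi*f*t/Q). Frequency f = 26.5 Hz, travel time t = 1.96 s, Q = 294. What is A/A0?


pi*f*t/Q = pi*26.5*1.96/294 = 0.555015
A/A0 = exp(-0.555015) = 0.574064

0.574064


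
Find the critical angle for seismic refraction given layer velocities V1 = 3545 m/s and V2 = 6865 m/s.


V1/V2 = 3545/6865 = 0.516387
theta_c = arcsin(0.516387) = 31.0902 degrees

31.0902


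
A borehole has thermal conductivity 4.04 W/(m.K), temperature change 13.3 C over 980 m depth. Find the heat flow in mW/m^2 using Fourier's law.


q = k * dT / dz * 1000
= 4.04 * 13.3 / 980 * 1000
= 0.054829 * 1000
= 54.8286 mW/m^2

54.8286


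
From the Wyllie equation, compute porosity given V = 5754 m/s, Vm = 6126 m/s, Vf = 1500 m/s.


1/V - 1/Vm = 1/5754 - 1/6126 = 1.055e-05
1/Vf - 1/Vm = 1/1500 - 1/6126 = 0.00050343
phi = 1.055e-05 / 0.00050343 = 0.021

0.021


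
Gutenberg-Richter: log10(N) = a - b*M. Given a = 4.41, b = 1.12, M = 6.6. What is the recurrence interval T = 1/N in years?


log10(N) = 4.41 - 1.12*6.6 = -2.982
N = 10^-2.982 = 0.001042
T = 1/N = 1/0.001042 = 959.4006 years

959.4006


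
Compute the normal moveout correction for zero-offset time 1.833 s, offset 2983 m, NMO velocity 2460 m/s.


x/Vnmo = 2983/2460 = 1.212602
(x/Vnmo)^2 = 1.470403
t0^2 = 3.359889
sqrt(3.359889 + 1.470403) = 2.197792
dt = 2.197792 - 1.833 = 0.364792

0.364792


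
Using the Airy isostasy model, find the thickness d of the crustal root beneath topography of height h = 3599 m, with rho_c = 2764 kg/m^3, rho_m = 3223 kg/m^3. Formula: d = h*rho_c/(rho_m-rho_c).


rho_m - rho_c = 3223 - 2764 = 459
d = 3599 * 2764 / 459
= 9947636 / 459
= 21672.41 m

21672.41


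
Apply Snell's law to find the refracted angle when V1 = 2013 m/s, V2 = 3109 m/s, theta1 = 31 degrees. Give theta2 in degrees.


sin(theta1) = sin(31 deg) = 0.515038
sin(theta2) = V2/V1 * sin(theta1) = 3109/2013 * 0.515038 = 0.795456
theta2 = arcsin(0.795456) = 52.6984 degrees

52.6984


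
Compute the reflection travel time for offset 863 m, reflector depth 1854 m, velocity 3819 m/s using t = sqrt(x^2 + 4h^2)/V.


x^2 + 4h^2 = 863^2 + 4*1854^2 = 744769 + 13749264 = 14494033
sqrt(14494033) = 3807.103
t = 3807.103 / 3819 = 0.9969 s

0.9969


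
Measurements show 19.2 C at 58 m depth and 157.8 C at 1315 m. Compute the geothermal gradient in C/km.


dT = 157.8 - 19.2 = 138.6 C
dz = 1315 - 58 = 1257 m
gradient = dT/dz * 1000 = 138.6/1257 * 1000 = 110.2625 C/km

110.2625


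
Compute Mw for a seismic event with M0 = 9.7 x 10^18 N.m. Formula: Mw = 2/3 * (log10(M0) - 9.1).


log10(M0) = log10(9.7 x 10^18) = 18.9868
Mw = 2/3 * (18.9868 - 9.1)
= 2/3 * 9.8868
= 6.59

6.59


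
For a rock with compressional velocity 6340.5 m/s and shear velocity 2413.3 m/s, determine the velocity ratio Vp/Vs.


Vp/Vs = 6340.5 / 2413.3
= 2.6273

2.6273


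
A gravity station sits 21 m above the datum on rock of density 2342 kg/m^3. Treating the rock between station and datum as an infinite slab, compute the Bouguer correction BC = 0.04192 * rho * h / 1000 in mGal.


BC = 0.04192 * rho * h / 1000
= 0.04192 * 2342 * 21 / 1000
= 2.0617 mGal

2.0617


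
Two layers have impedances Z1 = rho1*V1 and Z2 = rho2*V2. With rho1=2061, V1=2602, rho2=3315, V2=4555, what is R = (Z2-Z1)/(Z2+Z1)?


Z1 = 2061 * 2602 = 5362722
Z2 = 3315 * 4555 = 15099825
R = (15099825 - 5362722) / (15099825 + 5362722) = 9737103 / 20462547 = 0.4759

0.4759


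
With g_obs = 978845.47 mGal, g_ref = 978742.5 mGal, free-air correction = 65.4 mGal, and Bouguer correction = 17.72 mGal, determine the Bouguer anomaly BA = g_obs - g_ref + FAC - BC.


BA = g_obs - g_ref + FAC - BC
= 978845.47 - 978742.5 + 65.4 - 17.72
= 150.65 mGal

150.65


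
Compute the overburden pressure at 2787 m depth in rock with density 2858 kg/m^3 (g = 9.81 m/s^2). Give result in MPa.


P = rho * g * z / 1e6
= 2858 * 9.81 * 2787 / 1e6
= 78139063.26 / 1e6
= 78.1391 MPa

78.1391


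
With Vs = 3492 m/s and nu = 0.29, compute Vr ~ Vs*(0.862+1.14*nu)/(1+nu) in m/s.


Numerator factor = 0.862 + 1.14*0.29 = 1.1926
Denominator = 1 + 0.29 = 1.29
Vr = 3492 * 1.1926 / 1.29 = 3228.34 m/s

3228.34


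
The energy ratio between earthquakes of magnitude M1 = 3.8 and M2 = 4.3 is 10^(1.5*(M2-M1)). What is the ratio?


M2 - M1 = 4.3 - 3.8 = 0.5
1.5 * 0.5 = 0.75
ratio = 10^0.75 = 5.62

5.62


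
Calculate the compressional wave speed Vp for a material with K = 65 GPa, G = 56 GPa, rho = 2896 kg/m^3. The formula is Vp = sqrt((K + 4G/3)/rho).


First compute the effective modulus:
K + 4G/3 = 65e9 + 4*56e9/3 = 139666666666.67 Pa
Then divide by density:
139666666666.67 / 2896 = 48227440.1473 Pa/(kg/m^3)
Take the square root:
Vp = sqrt(48227440.1473) = 6944.6 m/s

6944.6


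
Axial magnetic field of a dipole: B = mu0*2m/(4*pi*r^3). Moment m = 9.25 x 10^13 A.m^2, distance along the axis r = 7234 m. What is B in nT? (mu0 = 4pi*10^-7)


m = 9.25 x 10^13 = 92500000000000 A.m^2
2m = 185000000000000 A.m^2
r^3 = 7234^3 = 378560688904
B = (4pi*10^-7) * 185000000000000 / (4*pi * 378560688904) * 1e9
= 232477856.365645 / 4757133916794.79 * 1e9
= 48869.3109 nT

48869.3109


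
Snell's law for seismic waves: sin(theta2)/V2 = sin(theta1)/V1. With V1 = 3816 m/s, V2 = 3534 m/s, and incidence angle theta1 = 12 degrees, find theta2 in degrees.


sin(theta1) = sin(12 deg) = 0.207912
sin(theta2) = V2/V1 * sin(theta1) = 3534/3816 * 0.207912 = 0.192547
theta2 = arcsin(0.192547) = 11.1015 degrees

11.1015


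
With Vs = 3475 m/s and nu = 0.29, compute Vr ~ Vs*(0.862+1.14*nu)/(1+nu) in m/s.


Numerator factor = 0.862 + 1.14*0.29 = 1.1926
Denominator = 1 + 0.29 = 1.29
Vr = 3475 * 1.1926 / 1.29 = 3212.62 m/s

3212.62


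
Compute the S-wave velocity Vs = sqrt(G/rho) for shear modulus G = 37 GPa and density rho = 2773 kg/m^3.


Convert G to Pa: G = 37e9 Pa
Compute G/rho = 37e9 / 2773 = 13342949.8738
Vs = sqrt(13342949.8738) = 3652.8 m/s

3652.8


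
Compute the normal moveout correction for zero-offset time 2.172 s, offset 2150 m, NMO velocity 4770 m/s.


x/Vnmo = 2150/4770 = 0.450734
(x/Vnmo)^2 = 0.203161
t0^2 = 4.717584
sqrt(4.717584 + 0.203161) = 2.218275
dt = 2.218275 - 2.172 = 0.046275

0.046275


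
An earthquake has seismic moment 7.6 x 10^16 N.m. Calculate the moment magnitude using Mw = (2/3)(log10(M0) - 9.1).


log10(M0) = log10(7.6 x 10^16) = 16.8808
Mw = 2/3 * (16.8808 - 9.1)
= 2/3 * 7.7808
= 5.19

5.19


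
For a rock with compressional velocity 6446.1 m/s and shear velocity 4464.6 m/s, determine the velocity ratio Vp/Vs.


Vp/Vs = 6446.1 / 4464.6
= 1.4438

1.4438


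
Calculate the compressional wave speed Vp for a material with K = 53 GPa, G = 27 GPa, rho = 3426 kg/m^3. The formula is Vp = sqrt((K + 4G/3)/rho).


First compute the effective modulus:
K + 4G/3 = 53e9 + 4*27e9/3 = 89000000000.0 Pa
Then divide by density:
89000000000.0 / 3426 = 25977816.6959 Pa/(kg/m^3)
Take the square root:
Vp = sqrt(25977816.6959) = 5096.84 m/s

5096.84


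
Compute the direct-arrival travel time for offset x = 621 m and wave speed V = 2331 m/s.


t = x / V
= 621 / 2331
= 0.2664 s

0.2664


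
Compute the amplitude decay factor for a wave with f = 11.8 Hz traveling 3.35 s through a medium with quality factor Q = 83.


pi*f*t/Q = pi*11.8*3.35/83 = 1.496231
A/A0 = exp(-1.496231) = 0.223973

0.223973


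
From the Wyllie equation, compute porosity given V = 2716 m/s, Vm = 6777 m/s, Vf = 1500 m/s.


1/V - 1/Vm = 1/2716 - 1/6777 = 0.00022063
1/Vf - 1/Vm = 1/1500 - 1/6777 = 0.00051911
phi = 0.00022063 / 0.00051911 = 0.425

0.425


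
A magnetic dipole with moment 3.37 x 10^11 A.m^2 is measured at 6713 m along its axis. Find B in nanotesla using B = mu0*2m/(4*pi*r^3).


m = 3.37 x 10^11 = 337000000000 A.m^2
2m = 674000000000 A.m^2
r^3 = 6713^3 = 302517109097
B = (4pi*10^-7) * 674000000000 / (4*pi * 302517109097) * 1e9
= 846973.379408 / 3801542110097.43 * 1e9
= 222.7973 nT

222.7973


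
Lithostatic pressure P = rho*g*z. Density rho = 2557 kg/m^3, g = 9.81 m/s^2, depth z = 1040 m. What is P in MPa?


P = rho * g * z / 1e6
= 2557 * 9.81 * 1040 / 1e6
= 26087536.8 / 1e6
= 26.0875 MPa

26.0875


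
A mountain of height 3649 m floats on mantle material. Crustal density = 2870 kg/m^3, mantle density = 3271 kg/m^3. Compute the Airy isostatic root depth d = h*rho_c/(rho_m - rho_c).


rho_m - rho_c = 3271 - 2870 = 401
d = 3649 * 2870 / 401
= 10472630 / 401
= 26116.28 m

26116.28


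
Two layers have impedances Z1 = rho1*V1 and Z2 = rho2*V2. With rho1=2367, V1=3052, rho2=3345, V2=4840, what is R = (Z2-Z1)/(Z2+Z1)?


Z1 = 2367 * 3052 = 7224084
Z2 = 3345 * 4840 = 16189800
R = (16189800 - 7224084) / (16189800 + 7224084) = 8965716 / 23413884 = 0.3829

0.3829


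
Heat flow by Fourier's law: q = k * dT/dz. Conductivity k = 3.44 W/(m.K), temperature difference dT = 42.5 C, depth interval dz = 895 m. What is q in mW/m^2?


q = k * dT / dz * 1000
= 3.44 * 42.5 / 895 * 1000
= 0.163352 * 1000
= 163.352 mW/m^2

163.352


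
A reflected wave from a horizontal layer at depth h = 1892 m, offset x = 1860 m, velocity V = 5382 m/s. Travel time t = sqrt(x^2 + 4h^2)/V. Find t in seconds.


x^2 + 4h^2 = 1860^2 + 4*1892^2 = 3459600 + 14318656 = 17778256
sqrt(17778256) = 4216.4269
t = 4216.4269 / 5382 = 0.7834 s

0.7834


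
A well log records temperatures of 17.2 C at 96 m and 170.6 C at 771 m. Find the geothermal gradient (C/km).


dT = 170.6 - 17.2 = 153.4 C
dz = 771 - 96 = 675 m
gradient = dT/dz * 1000 = 153.4/675 * 1000 = 227.2593 C/km

227.2593


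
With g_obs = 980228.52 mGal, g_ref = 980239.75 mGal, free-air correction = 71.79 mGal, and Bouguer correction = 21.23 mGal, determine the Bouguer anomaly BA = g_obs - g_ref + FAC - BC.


BA = g_obs - g_ref + FAC - BC
= 980228.52 - 980239.75 + 71.79 - 21.23
= 39.33 mGal

39.33
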